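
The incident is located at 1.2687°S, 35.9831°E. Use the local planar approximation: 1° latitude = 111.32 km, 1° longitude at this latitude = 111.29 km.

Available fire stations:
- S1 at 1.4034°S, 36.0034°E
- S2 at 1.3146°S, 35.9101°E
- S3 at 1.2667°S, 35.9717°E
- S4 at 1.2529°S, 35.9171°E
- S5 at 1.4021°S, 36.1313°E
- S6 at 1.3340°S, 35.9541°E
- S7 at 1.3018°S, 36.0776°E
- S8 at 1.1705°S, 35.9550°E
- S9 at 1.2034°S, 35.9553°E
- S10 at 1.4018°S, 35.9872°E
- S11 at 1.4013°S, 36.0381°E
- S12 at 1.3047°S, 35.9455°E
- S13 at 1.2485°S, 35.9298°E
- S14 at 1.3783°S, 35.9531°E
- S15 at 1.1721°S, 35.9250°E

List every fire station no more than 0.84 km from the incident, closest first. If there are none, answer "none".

none

Distances from 1.2687°S, 35.9831°E:
S1: 15.1640 km
S2: 9.5974 km
S3: 1.2881 km
S4: 7.5528 km
S5: 22.1935 km
S6: 7.9535 km
S7: 11.1437 km
S8: 11.3701 km
S9: 7.9002 km
S10: 14.8237 km
S11: 15.9798 km
S12: 5.7940 km
S13: 6.3437 km
S14: 12.6492 km
S15: 12.5478 km
Threshold 0.84 km: none within range.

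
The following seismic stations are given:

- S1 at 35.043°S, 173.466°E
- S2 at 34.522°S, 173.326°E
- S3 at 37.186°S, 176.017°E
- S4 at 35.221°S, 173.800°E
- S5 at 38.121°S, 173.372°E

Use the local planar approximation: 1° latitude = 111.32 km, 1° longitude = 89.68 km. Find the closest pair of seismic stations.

S1 and S4

Pairwise distances:
S1–S2: 59.341 km
S1–S3: 330.526 km
S1–S4: 35.914 km
S1–S5: 342.747 km
S2–S3: 382.342 km
S2–S4: 88.667 km
S2–S5: 400.662 km
S3–S4: 295.598 km
S3–S5: 259.035 km
S4–S5: 325.102 km
Closest pair: S1–S4 at 35.914 km.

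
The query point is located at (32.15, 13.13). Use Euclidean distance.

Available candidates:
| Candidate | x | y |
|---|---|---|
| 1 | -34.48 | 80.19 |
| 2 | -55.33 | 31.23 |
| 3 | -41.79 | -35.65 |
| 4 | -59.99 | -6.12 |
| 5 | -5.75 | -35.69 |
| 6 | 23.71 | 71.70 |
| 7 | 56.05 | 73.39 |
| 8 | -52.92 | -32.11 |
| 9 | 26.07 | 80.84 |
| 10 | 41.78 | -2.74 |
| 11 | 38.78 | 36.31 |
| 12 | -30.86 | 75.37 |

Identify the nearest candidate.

Distances from (32.15, 13.13):
1: √((-66.63)² + (67.06)²) = √(4439.5569 + 4497.0436) = 94.53
2: √((-87.48)² + (18.10)²) = √(7652.7504 + 327.6100) = 89.33
3: √((-73.94)² + (-48.78)²) = √(5467.1236 + 2379.4884) = 88.58
4: √((-92.14)² + (-19.25)²) = √(8489.7796 + 370.5625) = 94.13
5: √((-37.90)² + (-48.82)²) = √(1436.4100 + 2383.3924) = 61.80
6: √((-8.44)² + (58.57)²) = √(71.2336 + 3430.4449) = 59.17
7: √((23.90)² + (60.26)²) = √(571.2100 + 3631.2676) = 64.83
8: √((-85.07)² + (-45.24)²) = √(7236.9049 + 2046.6576) = 96.35
9: √((-6.08)² + (67.71)²) = √(36.9664 + 4584.6441) = 67.98
10: √((9.63)² + (-15.87)²) = √(92.7369 + 251.8569) = 18.56
11: √((6.63)² + (23.18)²) = √(43.9569 + 537.3124) = 24.11
12: √((-63.01)² + (62.24)²) = √(3970.2601 + 3873.8176) = 88.57
Minimum: 10 at 18.56.

10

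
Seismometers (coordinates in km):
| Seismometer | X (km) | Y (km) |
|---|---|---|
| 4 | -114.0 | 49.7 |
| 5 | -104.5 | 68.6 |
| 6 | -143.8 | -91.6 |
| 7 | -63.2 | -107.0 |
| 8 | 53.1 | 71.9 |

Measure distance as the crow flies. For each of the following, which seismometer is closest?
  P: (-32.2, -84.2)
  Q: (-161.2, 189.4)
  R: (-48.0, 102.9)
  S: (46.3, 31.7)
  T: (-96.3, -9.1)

P at (-32.2, -84.2):
  4: 156.9 km
  5: 169.0 km
  6: 111.8 km
  7: 38.5 km
  8: 177.9 km
  → nearest: 7 (38.5 km)
Q at (-161.2, 189.4):
  4: 147.5 km
  5: 133.4 km
  6: 281.5 km
  7: 312.2 km
  8: 244.4 km
  → nearest: 5 (133.4 km)
R at (-48.0, 102.9):
  4: 84.8 km
  5: 66.1 km
  6: 216.8 km
  7: 210.4 km
  8: 105.7 km
  → nearest: 5 (66.1 km)
S at (46.3, 31.7):
  4: 161.3 km
  5: 155.2 km
  6: 226.6 km
  7: 176.7 km
  8: 40.8 km
  → nearest: 8 (40.8 km)
T at (-96.3, -9.1):
  4: 61.4 km
  5: 78.1 km
  6: 95.2 km
  7: 103.3 km
  8: 169.9 km
  → nearest: 4 (61.4 km)

P→7; Q→5; R→5; S→8; T→4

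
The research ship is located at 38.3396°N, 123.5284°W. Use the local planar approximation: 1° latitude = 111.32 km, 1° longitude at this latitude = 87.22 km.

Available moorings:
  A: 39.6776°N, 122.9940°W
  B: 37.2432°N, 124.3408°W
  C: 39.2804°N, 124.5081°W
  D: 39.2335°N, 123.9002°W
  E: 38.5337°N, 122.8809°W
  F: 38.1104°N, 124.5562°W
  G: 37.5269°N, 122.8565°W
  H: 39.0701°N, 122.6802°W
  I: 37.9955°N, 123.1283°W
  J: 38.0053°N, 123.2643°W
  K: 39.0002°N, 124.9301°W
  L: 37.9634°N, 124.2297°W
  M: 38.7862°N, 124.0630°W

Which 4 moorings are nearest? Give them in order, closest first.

Distances from 38.3396°N, 123.5284°W:
A: √((1.3380·111.32)² + (0.5344·87.22)²) = √(22184.958579 + 2172.526405) = 156.0688 km
B: √((-1.0964·111.32)² + (-0.8124·87.22)²) = √(14896.507138 + 5020.789274) = 141.1287 km
C: √((0.9408·111.32)² + (-0.9797·87.22)²) = √(10968.342738 + 7301.605771) = 135.1664 km
D: √((0.8939·111.32)² + (-0.3718·87.22)²) = √(9902.030732 + 1051.600867) = 104.6596 km
E: √((0.1941·111.32)² + (0.6475·87.22)²) = √(466.871610 + 3189.419978) = 60.4673 km
F: √((-0.2292·111.32)² + (-1.0278·87.22)²) = √(650.991956 + 8036.175107) = 93.2050 km
G: √((-0.8127·111.32)² + (0.6719·87.22)²) = √(8184.778198 + 3434.325439) = 107.7919 km
H: √((0.7305·111.32)² + (0.8482·87.22)²) = √(6612.822047 + 5473.040992) = 109.9357 km
I: √((-0.3441·111.32)² + (0.4001·87.22)²) = √(1467.289266 + 1217.781206) = 51.8177 km
J: √((-0.3343·111.32)² + (0.2641·87.22)²) = √(1384.902338 + 530.602103) = 43.7665 km
K: √((0.6606·111.32)² + (-1.4017·87.22)²) = √(5407.836267 + 14946.596532) = 142.6690 km
L: √((-0.3762·111.32)² + (-0.7013·87.22)²) = √(1753.815798 + 3741.449110) = 74.1301 km
M: √((0.4466·111.32)² + (-0.5346·87.22)²) = √(2471.632133 + 2174.152852) = 68.1600 km
Sorted: J (43.7665 km) < I (51.8177 km) < E (60.4673 km) < M (68.1600 km) < L (74.1301 km) < F (93.2050 km) < …

J, I, E, M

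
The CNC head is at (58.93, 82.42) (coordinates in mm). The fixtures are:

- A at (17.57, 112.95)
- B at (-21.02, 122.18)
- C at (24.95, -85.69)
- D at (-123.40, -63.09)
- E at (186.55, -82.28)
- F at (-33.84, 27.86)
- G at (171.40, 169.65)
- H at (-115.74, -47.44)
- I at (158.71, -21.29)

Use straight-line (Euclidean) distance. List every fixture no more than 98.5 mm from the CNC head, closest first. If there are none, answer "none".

Distances from (58.93, 82.42):
A: 51.41 mm
B: 89.29 mm
C: 171.51 mm
D: 233.28 mm
E: 208.36 mm
F: 107.62 mm
G: 142.33 mm
H: 217.65 mm
I: 143.92 mm
Threshold 98.5 mm: A (51.41 mm), B (89.29 mm) are within range.

A, B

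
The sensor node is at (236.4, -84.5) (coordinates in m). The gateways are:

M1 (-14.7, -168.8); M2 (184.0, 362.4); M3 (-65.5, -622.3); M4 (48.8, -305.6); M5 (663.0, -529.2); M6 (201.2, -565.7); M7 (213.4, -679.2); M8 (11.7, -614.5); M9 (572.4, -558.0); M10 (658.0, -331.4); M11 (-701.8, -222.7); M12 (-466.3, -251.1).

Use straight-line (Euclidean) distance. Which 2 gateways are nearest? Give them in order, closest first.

Distances from (236.4, -84.5):
M1: √((-251.1)² + (-84.3)²) = √(63051.210 + 7106.490) = 264.9 m
M2: √((-52.4)² + (446.9)²) = √(2745.760 + 199719.610) = 450.0 m
M3: √((-301.9)² + (-537.8)²) = √(91143.610 + 289228.840) = 616.7 m
M4: √((-187.6)² + (-221.1)²) = √(35193.760 + 48885.210) = 290.0 m
M5: √((426.6)² + (-444.7)²) = √(181987.560 + 197758.090) = 616.2 m
M6: √((-35.2)² + (-481.2)²) = √(1239.040 + 231553.440) = 482.5 m
M7: √((-23.0)² + (-594.7)²) = √(529.000 + 353668.090) = 595.1 m
M8: √((-224.7)² + (-530.0)²) = √(50490.090 + 280900.000) = 575.7 m
M9: √((336.0)² + (-473.5)²) = √(112896.000 + 224202.250) = 580.6 m
M10: √((421.6)² + (-246.9)²) = √(177746.560 + 60959.610) = 488.6 m
M11: √((-938.2)² + (-138.2)²) = √(880219.240 + 19099.240) = 948.3 m
M12: √((-702.7)² + (-166.6)²) = √(493787.290 + 27755.560) = 722.2 m
Sorted: M1 (264.9 m) < M4 (290.0 m) < M2 (450.0 m) < M6 (482.5 m) < …

M1, M4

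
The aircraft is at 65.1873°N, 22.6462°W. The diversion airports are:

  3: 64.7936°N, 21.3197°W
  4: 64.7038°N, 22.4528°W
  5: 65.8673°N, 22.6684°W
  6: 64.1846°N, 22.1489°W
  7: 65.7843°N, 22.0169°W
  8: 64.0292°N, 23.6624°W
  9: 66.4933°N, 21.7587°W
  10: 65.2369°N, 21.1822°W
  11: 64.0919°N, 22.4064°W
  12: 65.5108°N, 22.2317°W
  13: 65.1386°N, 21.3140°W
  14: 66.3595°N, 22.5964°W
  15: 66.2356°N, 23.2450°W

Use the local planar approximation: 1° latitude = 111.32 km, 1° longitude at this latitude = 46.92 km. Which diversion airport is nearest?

12

Distances from 65.1873°N, 22.6462°W:
3: √((-0.3937·111.32)² + (1.3265·46.92)²) = √(1920.778230 + 3873.740423) = 76.1217 km
4: √((-0.4835·111.32)² + (0.1934·46.92)²) = √(2896.939011 + 82.343429) = 54.5828 km
5: √((0.6800·111.32)² + (-0.0222·46.92)²) = √(5730.126646 + 1.084981) = 75.7048 km
6: √((-1.0027·111.32)² + (0.4973·46.92)²) = √(12459.150308 + 544.443636) = 114.0333 km
7: √((0.5970·111.32)² + (0.6293·46.92)²) = √(4416.671081 + 871.829320) = 72.7221 km
8: √((-1.1581·111.32)² + (-1.0162·46.92)²) = √(16620.286985 + 2273.392317) = 137.4543 km
9: √((1.3060·111.32)² + (0.8875·46.92)²) = √(21136.484195 + 1734.014522) = 151.2300 km
10: √((0.0496·111.32)² + (1.4640·46.92)²) = √(30.486653 + 4718.436995) = 68.9124 km
11: √((-1.0954·111.32)² + (0.2398·46.92)²) = √(14869.346041 + 126.594362) = 122.4579 km
12: √((0.3235·111.32)² + (0.4145·46.92)²) = √(1296.865584 + 378.237929) = 40.9280 km
13: √((-0.0487·111.32)² + (1.3322·46.92)²) = √(29.390320 + 3907.103047) = 62.7415 km
14: √((1.1722·111.32)² + (0.0498·46.92)²) = √(17027.458458 + 5.459774) = 130.5102 km
15: √((1.0483·111.32)² + (-0.5988·46.92)²) = √(13618.132861 + 789.368134) = 120.0313 km
Minimum: 12 at 40.9280 km.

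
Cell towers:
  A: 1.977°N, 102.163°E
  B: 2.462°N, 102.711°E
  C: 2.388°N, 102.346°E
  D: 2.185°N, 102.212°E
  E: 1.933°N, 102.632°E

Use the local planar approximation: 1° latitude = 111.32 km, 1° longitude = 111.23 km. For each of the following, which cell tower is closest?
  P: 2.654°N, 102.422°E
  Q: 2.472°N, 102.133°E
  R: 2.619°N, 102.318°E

P→C; Q→C; R→C

P at 2.654°N, 102.422°E:
  A: 80.682 km
  B: 38.603 km
  C: 30.794 km
  D: 57.196 km
  E: 83.592 km
  → nearest: C (30.794 km)
Q at 2.472°N, 102.133°E:
  A: 55.204 km
  B: 64.301 km
  C: 25.471 km
  D: 33.135 km
  E: 81.736 km
  → nearest: C (25.471 km)
R at 2.619°N, 102.318°E:
  A: 73.518 km
  B: 47.078 km
  C: 25.903 km
  D: 49.731 km
  E: 83.973 km
  → nearest: C (25.903 km)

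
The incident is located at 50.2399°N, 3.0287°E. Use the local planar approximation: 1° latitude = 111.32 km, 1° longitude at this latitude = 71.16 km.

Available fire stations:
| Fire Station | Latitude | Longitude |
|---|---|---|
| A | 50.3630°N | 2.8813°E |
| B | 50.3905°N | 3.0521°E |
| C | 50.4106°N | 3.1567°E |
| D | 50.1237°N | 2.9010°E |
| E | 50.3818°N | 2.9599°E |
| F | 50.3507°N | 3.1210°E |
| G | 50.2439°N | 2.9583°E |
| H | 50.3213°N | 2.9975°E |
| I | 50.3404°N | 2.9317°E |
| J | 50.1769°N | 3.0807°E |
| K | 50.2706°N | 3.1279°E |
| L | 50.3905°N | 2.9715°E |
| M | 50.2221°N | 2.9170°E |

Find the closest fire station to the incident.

G

Distances from 50.2399°N, 3.0287°E:
A: 17.2570 km
B: 16.8473 km
C: 21.0726 km
D: 15.8082 km
E: 16.5376 km
F: 13.9740 km
G: 5.0294 km
H: 9.3295 km
I: 13.1457 km
J: 7.9295 km
K: 7.8428 km
L: 17.2518 km
M: 8.1918 km
Minimum: G at 5.0294 km.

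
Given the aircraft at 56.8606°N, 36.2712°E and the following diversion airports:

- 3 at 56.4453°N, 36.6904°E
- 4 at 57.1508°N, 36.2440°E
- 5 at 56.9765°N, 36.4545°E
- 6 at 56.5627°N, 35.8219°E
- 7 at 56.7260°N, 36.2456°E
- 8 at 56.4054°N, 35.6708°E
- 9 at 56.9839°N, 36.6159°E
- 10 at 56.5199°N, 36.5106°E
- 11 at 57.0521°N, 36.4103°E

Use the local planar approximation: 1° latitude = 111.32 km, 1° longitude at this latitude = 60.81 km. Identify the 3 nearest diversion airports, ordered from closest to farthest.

Distances from 56.8606°N, 36.2712°E:
3: √((-0.4153·111.32)² + (0.4192·60.81)²) = √(2137.323484 + 649.819223) = 52.7934 km
4: √((0.2902·111.32)² + (-0.0272·60.81)²) = √(1043.617160 + 2.735822) = 32.3474 km
5: √((0.1159·111.32)² + (0.1833·60.81)²) = √(166.461294 + 124.243860) = 17.0501 km
6: √((-0.2979·111.32)² + (-0.4493·60.81)²) = √(1099.733366 + 746.488023) = 42.9677 km
7: √((-0.1346·111.32)² + (-0.0256·60.81)²) = √(224.510427 + 2.423427) = 15.0643 km
8: √((-0.4552·111.32)² + (-0.6004·60.81)²) = √(2567.739146 + 1333.003759) = 62.4559 km
9: √((0.1233·111.32)² + (0.3447·60.81)²) = √(188.396378 + 439.372199) = 25.0553 km
10: √((-0.3407·111.32)² + (0.2394·60.81)²) = √(1438.436393 + 211.932860) = 40.6247 km
11: √((0.1915·111.32)² + (0.1391·60.81)²) = √(454.447744 + 71.549115) = 22.9346 km
Sorted: 7 (15.0643 km) < 5 (17.0501 km) < 11 (22.9346 km) < 9 (25.0553 km) < 4 (32.3474 km) < …

7, 5, 11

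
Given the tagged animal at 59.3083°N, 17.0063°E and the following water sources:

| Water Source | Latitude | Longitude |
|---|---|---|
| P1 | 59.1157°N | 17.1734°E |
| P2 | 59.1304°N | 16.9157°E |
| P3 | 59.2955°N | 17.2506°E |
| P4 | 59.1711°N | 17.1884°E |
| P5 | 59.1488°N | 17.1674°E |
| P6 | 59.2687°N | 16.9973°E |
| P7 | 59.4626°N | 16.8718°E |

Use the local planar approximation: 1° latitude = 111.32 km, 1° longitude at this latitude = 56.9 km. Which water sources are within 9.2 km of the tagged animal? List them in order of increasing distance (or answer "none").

P6

Distances from 59.3083°N, 17.0063°E:
P1: √((-0.1926·111.32)² + (0.1671·56.9)²) = √(459.683548 + 90.401874) = 23.4539 km
P2: √((-0.1779·111.32)² + (-0.0906·56.9)²) = √(392.191603 + 26.575468) = 20.4638 km
P3: √((-0.0128·111.32)² + (0.2443·56.9)²) = √(2.030329 + 193.228626) = 13.9735 km
P4: √((-0.1372·111.32)² + (0.1821·56.9)²) = √(233.267706 + 107.360475) = 18.4561 km
P5: √((-0.1595·111.32)² + (0.1611·56.9)²) = √(315.259201 + 84.026372) = 19.9821 km
P6: √((-0.0396·111.32)² + (-0.0090·56.9)²) = √(19.432862 + 0.262246) = 4.4379 km
P7: √((0.1543·111.32)² + (-0.1345·56.9)²) = √(295.038198 + 58.569174) = 18.8045 km
Threshold 9.2 km: P6 (4.4379 km) is within range.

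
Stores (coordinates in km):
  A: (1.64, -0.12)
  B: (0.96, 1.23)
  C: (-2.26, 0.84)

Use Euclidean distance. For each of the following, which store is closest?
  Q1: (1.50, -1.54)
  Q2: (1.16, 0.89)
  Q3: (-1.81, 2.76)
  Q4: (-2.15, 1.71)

Q1→A; Q2→B; Q3→C; Q4→C

Q1 at (1.50, -1.54):
  A: 1.43 km
  B: 2.82 km
  C: 4.45 km
  → nearest: A (1.43 km)
Q2 at (1.16, 0.89):
  A: 1.12 km
  B: 0.39 km
  C: 3.42 km
  → nearest: B (0.39 km)
Q3 at (-1.81, 2.76):
  A: 4.49 km
  B: 3.16 km
  C: 1.97 km
  → nearest: C (1.97 km)
Q4 at (-2.15, 1.71):
  A: 4.21 km
  B: 3.15 km
  C: 0.88 km
  → nearest: C (0.88 km)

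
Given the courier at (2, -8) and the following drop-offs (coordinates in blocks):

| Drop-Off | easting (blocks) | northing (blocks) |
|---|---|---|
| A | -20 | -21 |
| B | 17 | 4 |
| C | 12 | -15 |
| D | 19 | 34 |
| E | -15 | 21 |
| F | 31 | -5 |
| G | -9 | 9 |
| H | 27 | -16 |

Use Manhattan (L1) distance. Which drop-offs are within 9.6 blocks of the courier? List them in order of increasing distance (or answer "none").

none

Distances from (2, -8):
A: |-22| + |-13| = 22 + 13 = 35 blocks
B: |15| + |12| = 15 + 12 = 27 blocks
C: |10| + |-7| = 10 + 7 = 17 blocks
D: |17| + |42| = 17 + 42 = 59 blocks
E: |-17| + |29| = 17 + 29 = 46 blocks
F: |29| + |3| = 29 + 3 = 32 blocks
G: |-11| + |17| = 11 + 17 = 28 blocks
H: |25| + |-8| = 25 + 8 = 33 blocks
Threshold 9.6 blocks: none within range.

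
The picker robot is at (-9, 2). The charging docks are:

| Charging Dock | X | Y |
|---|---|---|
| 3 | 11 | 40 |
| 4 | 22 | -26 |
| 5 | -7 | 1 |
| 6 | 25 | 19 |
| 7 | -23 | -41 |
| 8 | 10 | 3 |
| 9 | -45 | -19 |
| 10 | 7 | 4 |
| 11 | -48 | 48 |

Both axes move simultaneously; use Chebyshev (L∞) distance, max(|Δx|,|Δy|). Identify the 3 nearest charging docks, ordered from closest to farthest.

5, 10, 8

Distances from (-9, 2):
3: max(|20|, |38|) = 38
4: max(|31|, |-28|) = 31
5: max(|2|, |-1|) = 2
6: max(|34|, |17|) = 34
7: max(|-14|, |-43|) = 43
8: max(|19|, |1|) = 19
9: max(|-36|, |-21|) = 36
10: max(|16|, |2|) = 16
11: max(|-39|, |46|) = 46
Sorted: 5 (2) < 10 (16) < 8 (19) < 4 (31) < 6 (34) < …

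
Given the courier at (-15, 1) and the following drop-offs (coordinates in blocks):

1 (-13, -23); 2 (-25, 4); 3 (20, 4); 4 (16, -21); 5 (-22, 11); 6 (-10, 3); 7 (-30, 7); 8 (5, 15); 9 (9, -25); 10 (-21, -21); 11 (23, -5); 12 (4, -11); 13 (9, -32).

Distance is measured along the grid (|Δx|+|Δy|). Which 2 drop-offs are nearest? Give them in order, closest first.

Distances from (-15, 1):
1: 26 blocks
2: 13 blocks
3: 38 blocks
4: 53 blocks
5: 17 blocks
6: 7 blocks
7: 21 blocks
8: 34 blocks
9: 50 blocks
10: 28 blocks
11: 44 blocks
12: 31 blocks
13: 57 blocks
Sorted: 6 (7 blocks) < 2 (13 blocks) < 5 (17 blocks) < 7 (21 blocks) < …

6, 2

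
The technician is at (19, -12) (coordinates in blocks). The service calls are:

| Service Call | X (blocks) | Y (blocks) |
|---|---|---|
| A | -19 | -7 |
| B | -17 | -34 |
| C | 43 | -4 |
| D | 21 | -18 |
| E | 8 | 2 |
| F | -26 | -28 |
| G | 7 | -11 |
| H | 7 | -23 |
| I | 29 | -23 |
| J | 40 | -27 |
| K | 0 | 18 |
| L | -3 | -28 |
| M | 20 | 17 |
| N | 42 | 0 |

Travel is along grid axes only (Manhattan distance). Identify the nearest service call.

D

Distances from (19, -12):
A: |-38| + |5| = 38 + 5 = 43 blocks
B: |-36| + |-22| = 36 + 22 = 58 blocks
C: |24| + |8| = 24 + 8 = 32 blocks
D: |2| + |-6| = 2 + 6 = 8 blocks
E: |-11| + |14| = 11 + 14 = 25 blocks
F: |-45| + |-16| = 45 + 16 = 61 blocks
G: |-12| + |1| = 12 + 1 = 13 blocks
H: |-12| + |-11| = 12 + 11 = 23 blocks
I: |10| + |-11| = 10 + 11 = 21 blocks
J: |21| + |-15| = 21 + 15 = 36 blocks
K: |-19| + |30| = 19 + 30 = 49 blocks
L: |-22| + |-16| = 22 + 16 = 38 blocks
M: |1| + |29| = 1 + 29 = 30 blocks
N: |23| + |12| = 23 + 12 = 35 blocks
Minimum: D at 8 blocks.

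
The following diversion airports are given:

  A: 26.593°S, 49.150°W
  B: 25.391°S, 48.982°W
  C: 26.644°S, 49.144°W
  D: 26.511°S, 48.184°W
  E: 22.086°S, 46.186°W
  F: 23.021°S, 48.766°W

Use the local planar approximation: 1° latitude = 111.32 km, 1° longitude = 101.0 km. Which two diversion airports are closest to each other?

Pairwise distances:
A–C: √((-0.051·111.32)² + (0.006·101.0)²) = √(32.23196 + 0.36724) = 5.710 km
A–D: √((0.082·111.32)² + (0.966·101.0)²) = √(83.32477 + 9519.12436) = 97.992 km
C–D: √((0.133·111.32)² + (0.960·101.0)²) = √(219.20461 + 9401.24160) = 98.084 km
A–B: √((1.202·111.32)² + (0.168·101.0)²) = √(17904.21691 + 287.91302) = 134.878 km
B–C: √((-1.253·111.32)² + (-0.162·101.0)²) = √(19455.77510 + 267.71504) = 140.440 km
B–D: √((-1.120·111.32)² + (0.798·101.0)²) = √(15544.70343 + 6496.03760) = 148.461 km
B–F: √((2.370·111.32)² + (0.216·101.0)²) = √(69605.42465 + 475.93786) = 264.729 km
E–F: √((-0.935·111.32)² + (-2.580·101.0)²) = √(10833.52069 + 67901.93640) = 280.598 km
D–F: √((3.490·111.32)² + (-0.582·101.0)²) = √(150937.53365 + 3455.32352) = 392.929 km
A–F: √((3.572·111.32)² + (0.384·101.0)²) = √(158113.62504 + 1504.19866) = 399.522 km
C–F: √((3.623·111.32)² + (0.378·101.0)²) = √(162660.85973 + 1457.55968) = 405.115 km
B–E: √((3.305·111.32)² + (2.796·101.0)²) = √(135359.68124 + 79747.50082) = 463.796 km
D–E: √((4.425·111.32)² + (1.998·101.0)²) = √(242645.89328 + 40722.43280) = 532.324 km
A–E: √((4.507·111.32)² + (2.964·101.0)²) = √(251722.19579 + 89618.80450) = 584.244 km
C–E: √((4.558·111.32)² + (2.958·101.0)²) = √(257451.26910 + 89256.34256) = 588.819 km
Closest pair: A–C at 5.710 km.

A and C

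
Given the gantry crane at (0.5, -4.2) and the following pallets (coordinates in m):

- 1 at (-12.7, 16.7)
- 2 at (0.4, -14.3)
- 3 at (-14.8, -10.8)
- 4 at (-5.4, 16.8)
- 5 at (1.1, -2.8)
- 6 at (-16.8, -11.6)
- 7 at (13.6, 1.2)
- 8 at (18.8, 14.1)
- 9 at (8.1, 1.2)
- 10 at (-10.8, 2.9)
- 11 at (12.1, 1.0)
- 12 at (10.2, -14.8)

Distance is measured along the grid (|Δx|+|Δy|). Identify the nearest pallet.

Distances from (0.5, -4.2):
1: |-13.2| + |20.9| = 13.2 + 20.9 = 34.1 m
2: |-0.1| + |-10.1| = 0.1 + 10.1 = 10.2 m
3: |-15.3| + |-6.6| = 15.3 + 6.6 = 21.9 m
4: |-5.9| + |21.0| = 5.9 + 21.0 = 26.9 m
5: |0.6| + |1.4| = 0.6 + 1.4 = 2.0 m
6: |-17.3| + |-7.4| = 17.3 + 7.4 = 24.7 m
7: |13.1| + |5.4| = 13.1 + 5.4 = 18.5 m
8: |18.3| + |18.3| = 18.3 + 18.3 = 36.6 m
9: |7.6| + |5.4| = 7.6 + 5.4 = 13.0 m
10: |-11.3| + |7.1| = 11.3 + 7.1 = 18.4 m
11: |11.6| + |5.2| = 11.6 + 5.2 = 16.8 m
12: |9.7| + |-10.6| = 9.7 + 10.6 = 20.3 m
Minimum: 5 at 2.0 m.

5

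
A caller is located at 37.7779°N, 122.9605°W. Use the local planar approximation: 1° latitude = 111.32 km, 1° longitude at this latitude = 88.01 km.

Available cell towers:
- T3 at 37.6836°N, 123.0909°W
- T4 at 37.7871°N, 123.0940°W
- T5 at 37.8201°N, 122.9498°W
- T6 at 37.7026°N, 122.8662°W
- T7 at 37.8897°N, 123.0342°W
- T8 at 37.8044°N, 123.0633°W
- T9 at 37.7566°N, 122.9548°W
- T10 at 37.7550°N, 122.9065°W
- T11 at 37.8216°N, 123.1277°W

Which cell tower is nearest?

Distances from 37.7779°N, 122.9605°W:
T3: 15.5534 km
T4: 11.7939 km
T5: 4.7912 km
T6: 11.7959 km
T7: 14.0344 km
T8: 9.5162 km
T9: 2.4236 km
T10: 5.3931 km
T11: 15.4985 km
Minimum: T9 at 2.4236 km.

T9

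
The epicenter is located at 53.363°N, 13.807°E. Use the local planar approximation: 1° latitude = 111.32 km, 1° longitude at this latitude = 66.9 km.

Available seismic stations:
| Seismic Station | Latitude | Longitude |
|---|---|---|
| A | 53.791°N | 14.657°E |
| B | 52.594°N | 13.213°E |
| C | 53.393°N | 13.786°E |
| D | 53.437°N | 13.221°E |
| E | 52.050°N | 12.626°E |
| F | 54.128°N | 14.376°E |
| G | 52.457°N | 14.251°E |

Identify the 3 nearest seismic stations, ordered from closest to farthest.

C, D, A

Distances from 53.363°N, 13.807°E:
A: 74.187 km
B: 94.379 km
C: 3.623 km
D: 40.060 km
E: 166.151 km
F: 93.280 km
G: 105.139 km
Sorted: C (3.623 km) < D (40.060 km) < A (74.187 km) < F (93.280 km) < B (94.379 km) < …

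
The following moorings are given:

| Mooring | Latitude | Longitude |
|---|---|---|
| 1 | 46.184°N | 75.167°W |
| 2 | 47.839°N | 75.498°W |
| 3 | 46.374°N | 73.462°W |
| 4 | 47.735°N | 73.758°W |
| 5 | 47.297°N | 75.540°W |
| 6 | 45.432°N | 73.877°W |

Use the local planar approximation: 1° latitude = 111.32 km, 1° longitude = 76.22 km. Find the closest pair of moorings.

2 and 5

Pairwise distances:
1–2: √((1.655·111.32)² + (-0.331·76.22)²) = √(33942.38784 + 636.49336) = 185.954 km
1–3: √((0.190·111.32)² + (1.705·76.22)²) = √(447.35634 + 16888.32802) = 131.665 km
1–4: √((1.551·111.32)² + (1.409·76.22)²) = √(29810.55015 + 11533.46694) = 203.332 km
1–5: √((1.113·111.32)² + (-0.373·76.22)²) = √(15351.00185 + 808.26831) = 127.119 km
1–6: √((-0.752·111.32)² + (1.290·76.22)²) = √(7007.80610 + 9667.56965) = 129.133 km
2–3: √((-1.465·111.32)² + (2.036·76.22)²) = √(26596.32582 + 24082.04903) = 225.119 km
2–4: √((-0.104·111.32)² + (1.740·76.22)²) = √(134.03341 + 17588.80708) = 133.127 km
2–5: √((-0.542·111.32)² + (-0.042·76.22)²) = √(3640.36532 + 10.24794) = 60.420 km
2–6: √((-2.407·111.32)² + (1.621·76.22)²) = √(71795.72342 + 15265.24991) = 295.061 km
3–4: √((1.361·111.32)² + (-0.296·76.22)²) = √(22954.22560 + 509.00414) = 153.177 km
3–5: √((0.923·111.32)² + (-2.078·76.22)²) = √(10557.22548 + 25085.85891) = 188.794 km
3–6: √((-0.942·111.32)² + (-0.415·76.22)²) = √(10996.34105 + 1000.53914) = 109.530 km
4–5: √((-0.438·111.32)² + (-1.782·76.22)²) = √(2377.35817 + 18448.16984) = 144.311 km
4–6: √((-2.303·111.32)² + (-0.119·76.22)²) = √(65725.55639 + 82.26817) = 256.530 km
5–6: √((-1.865·111.32)² + (1.663·76.22)²) = √(43102.65950 + 16066.54102) = 243.247 km
Closest pair: 2–5 at 60.420 km.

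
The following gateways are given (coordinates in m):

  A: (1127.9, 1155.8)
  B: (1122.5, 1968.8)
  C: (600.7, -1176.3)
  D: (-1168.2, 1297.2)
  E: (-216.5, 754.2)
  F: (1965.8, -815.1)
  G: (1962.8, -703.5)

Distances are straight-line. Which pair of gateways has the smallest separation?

Pairwise distances:
F–G: 111.6 m
A–B: 813.0 m
D–E: 1095.7 m
A–E: 1403.1 m
C–F: 1412.1 m
C–G: 1441.8 m
B–E: 1807.8 m
A–G: 2038.1 m
C–E: 2096.3 m
A–F: 2141.6 m
A–D: 2300.4 m
B–D: 2387.1 m
A–C: 2390.9 m
E–G: 2621.9 m
E–F: 2688.0 m
B–G: 2801.3 m
B–F: 2908.8 m
C–D: 3040.9 m
B–C: 3188.1 m
D–G: 3715.6 m
D–F: 3779.4 m
Closest pair: F–G at 111.6 m.

F and G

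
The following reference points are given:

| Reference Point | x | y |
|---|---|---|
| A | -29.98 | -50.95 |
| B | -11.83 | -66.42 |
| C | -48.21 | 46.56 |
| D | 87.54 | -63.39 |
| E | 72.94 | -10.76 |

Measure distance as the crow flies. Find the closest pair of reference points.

A and B

Pairwise distances:
A–B: 23.85
D–E: 54.62
A–C: 99.20
B–D: 99.42
B–E: 101.41
A–E: 110.49
A–D: 118.18
B–C: 118.69
C–E: 134.03
C–D: 174.69
Closest pair: A–B at 23.85.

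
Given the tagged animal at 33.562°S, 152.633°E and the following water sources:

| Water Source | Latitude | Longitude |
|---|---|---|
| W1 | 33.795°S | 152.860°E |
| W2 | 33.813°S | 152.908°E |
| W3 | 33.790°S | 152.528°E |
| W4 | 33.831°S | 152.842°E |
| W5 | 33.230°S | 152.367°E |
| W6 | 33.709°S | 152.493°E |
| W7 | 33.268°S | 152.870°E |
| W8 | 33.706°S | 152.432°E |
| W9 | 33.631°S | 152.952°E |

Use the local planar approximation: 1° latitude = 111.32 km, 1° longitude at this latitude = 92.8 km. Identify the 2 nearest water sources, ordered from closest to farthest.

Distances from 33.562°S, 152.633°E:
W1: 33.414 km
W2: 37.842 km
W3: 27.187 km
W4: 35.677 km
W5: 44.444 km
W6: 20.894 km
W7: 39.432 km
W8: 24.595 km
W9: 30.583 km
Sorted: W6 (20.894 km) < W8 (24.595 km) < W3 (27.187 km) < W9 (30.583 km) < …

W6, W8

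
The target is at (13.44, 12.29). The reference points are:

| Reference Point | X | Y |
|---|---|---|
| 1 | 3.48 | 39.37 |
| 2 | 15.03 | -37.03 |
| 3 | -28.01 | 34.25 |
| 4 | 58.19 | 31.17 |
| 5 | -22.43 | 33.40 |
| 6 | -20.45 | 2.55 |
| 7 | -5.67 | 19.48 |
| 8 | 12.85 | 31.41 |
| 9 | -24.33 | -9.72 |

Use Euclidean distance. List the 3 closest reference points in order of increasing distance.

8, 7, 1

Distances from (13.44, 12.29):
1: 28.85
2: 49.35
3: 46.91
4: 48.57
5: 41.62
6: 35.26
7: 20.42
8: 19.13
9: 43.72
Sorted: 8 (19.13) < 7 (20.42) < 1 (28.85) < 6 (35.26) < 5 (41.62) < …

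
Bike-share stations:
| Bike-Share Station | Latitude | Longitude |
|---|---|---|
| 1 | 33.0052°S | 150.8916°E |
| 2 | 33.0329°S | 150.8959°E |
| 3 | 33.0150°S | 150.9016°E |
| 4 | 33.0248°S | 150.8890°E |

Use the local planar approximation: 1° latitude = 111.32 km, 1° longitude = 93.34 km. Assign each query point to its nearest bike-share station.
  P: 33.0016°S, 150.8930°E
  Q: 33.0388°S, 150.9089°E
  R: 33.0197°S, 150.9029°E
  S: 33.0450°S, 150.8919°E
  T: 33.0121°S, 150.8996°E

P at 33.0016°S, 150.8930°E:
  1: 0.4215 km
  2: 3.4948 km
  3: 1.6940 km
  4: 2.6095 km
  → nearest: 1 (0.4215 km)
Q at 33.0388°S, 150.9089°E:
  1: 4.0740 km
  2: 1.3798 km
  3: 2.7356 km
  4: 2.4247 km
  → nearest: 2 (1.3798 km)
R at 33.0197°S, 150.9029°E:
  1: 1.9282 km
  2: 1.6081 km
  3: 0.5371 km
  4: 1.4162 km
  → nearest: 3 (0.5371 km)
S at 33.0450°S, 150.8919°E:
  1: 4.4306 km
  2: 1.3978 km
  3: 3.4602 km
  4: 2.2649 km
  → nearest: 2 (1.3978 km)
T at 33.0121°S, 150.8996°E:
  1: 1.0713 km
  2: 2.3411 km
  3: 0.3729 km
  4: 1.7256 km
  → nearest: 3 (0.3729 km)

P→1; Q→2; R→3; S→2; T→3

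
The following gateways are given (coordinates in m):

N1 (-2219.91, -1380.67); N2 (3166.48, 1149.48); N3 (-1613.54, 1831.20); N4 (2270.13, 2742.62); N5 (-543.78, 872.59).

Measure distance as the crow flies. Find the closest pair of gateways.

N3 and N5

Pairwise distances:
N3–N5: √((1069.76)² + (-958.61)²) = √(1144386.4576 + 918933.1321) = 1436.43 m
N2–N4: √((-896.35)² + (1593.14)²) = √(803443.3225 + 2538095.0596) = 1827.99 m
N1–N5: √((1676.13)² + (2253.26)²) = √(2809411.7769 + 5077180.6276) = 2808.31 m
N1–N3: √((606.37)² + (3211.87)²) = √(367684.5769 + 10316108.8969) = 3268.61 m
N4–N5: √((-2813.91)² + (-1870.03)²) = √(7918089.4881 + 3497012.2009) = 3378.62 m
N2–N5: √((-3710.26)² + (-276.89)²) = √(13766029.2676 + 76668.0721) = 3720.58 m
N3–N4: √((3883.67)² + (911.42)²) = √(15082892.6689 + 830686.4164) = 3989.18 m
N2–N3: √((-4780.02)² + (681.72)²) = √(22848591.2004 + 464742.1584) = 4828.39 m
N1–N2: √((5386.39)² + (2530.15)²) = √(29013197.2321 + 6401659.0225) = 5951.04 m
N1–N4: √((4490.04)² + (4123.29)²) = √(20160459.2016 + 17001520.4241) = 6096.06 m
Closest pair: N3–N5 at 1436.43 m.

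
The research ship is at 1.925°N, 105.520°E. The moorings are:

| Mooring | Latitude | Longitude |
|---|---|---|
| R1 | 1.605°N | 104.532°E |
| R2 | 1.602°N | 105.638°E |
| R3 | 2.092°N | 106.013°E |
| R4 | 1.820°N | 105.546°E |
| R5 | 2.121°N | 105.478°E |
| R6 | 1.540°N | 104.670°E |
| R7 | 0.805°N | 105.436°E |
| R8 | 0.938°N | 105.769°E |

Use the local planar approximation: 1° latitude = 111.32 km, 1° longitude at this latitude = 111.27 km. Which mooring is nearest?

R4

Distances from 1.925°N, 105.520°E:
R1: 115.562 km
R2: 38.279 km
R3: 57.921 km
R4: 12.041 km
R5: 22.314 km
R6: 103.837 km
R7: 125.028 km
R8: 113.312 km
Minimum: R4 at 12.041 km.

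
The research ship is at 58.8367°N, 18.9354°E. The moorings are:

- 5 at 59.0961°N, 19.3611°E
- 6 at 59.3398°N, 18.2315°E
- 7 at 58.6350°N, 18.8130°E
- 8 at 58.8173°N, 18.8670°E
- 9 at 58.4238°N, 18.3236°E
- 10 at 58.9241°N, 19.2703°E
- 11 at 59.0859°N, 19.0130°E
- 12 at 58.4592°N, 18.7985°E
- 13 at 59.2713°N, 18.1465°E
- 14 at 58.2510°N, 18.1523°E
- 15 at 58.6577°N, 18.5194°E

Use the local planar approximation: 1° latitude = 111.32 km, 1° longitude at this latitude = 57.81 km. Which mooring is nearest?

8

Distances from 58.8367°N, 18.9354°E:
5: 37.9405 km
6: 69.2275 km
7: 23.5418 km
8: 4.5055 km
9: 57.9965 km
10: 21.6678 km
11: 28.1013 km
12: 42.7620 km
13: 66.4871 km
14: 79.3758 km
15: 31.2315 km
Minimum: 8 at 4.5055 km.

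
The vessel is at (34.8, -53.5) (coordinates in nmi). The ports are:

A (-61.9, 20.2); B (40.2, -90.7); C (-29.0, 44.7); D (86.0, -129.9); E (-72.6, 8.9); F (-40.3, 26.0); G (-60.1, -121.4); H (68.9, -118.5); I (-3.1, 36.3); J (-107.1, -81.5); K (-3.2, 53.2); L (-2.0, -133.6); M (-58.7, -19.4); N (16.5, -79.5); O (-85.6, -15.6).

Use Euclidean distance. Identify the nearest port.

N

Distances from (34.8, -53.5):
A: √((-96.7)² + (73.7)²) = √(9350.890 + 5431.690) = 121.6 nmi
B: √((5.4)² + (-37.2)²) = √(29.160 + 1383.840) = 37.6 nmi
C: √((-63.8)² + (98.2)²) = √(4070.440 + 9643.240) = 117.1 nmi
D: √((51.2)² + (-76.4)²) = √(2621.440 + 5836.960) = 92.0 nmi
E: √((-107.4)² + (62.4)²) = √(11534.760 + 3893.760) = 124.2 nmi
F: √((-75.1)² + (79.5)²) = √(5640.010 + 6320.250) = 109.4 nmi
G: √((-94.9)² + (-67.9)²) = √(9006.010 + 4610.410) = 116.7 nmi
H: √((34.1)² + (-65.0)²) = √(1162.810 + 4225.000) = 73.4 nmi
I: √((-37.9)² + (89.8)²) = √(1436.410 + 8064.040) = 97.5 nmi
J: √((-141.9)² + (-28.0)²) = √(20135.610 + 784.000) = 144.6 nmi
K: √((-38.0)² + (106.7)²) = √(1444.000 + 11384.890) = 113.3 nmi
L: √((-36.8)² + (-80.1)²) = √(1354.240 + 6416.010) = 88.1 nmi
M: √((-93.5)² + (34.1)²) = √(8742.250 + 1162.810) = 99.5 nmi
N: √((-18.3)² + (-26.0)²) = √(334.890 + 676.000) = 31.8 nmi
O: √((-120.4)² + (37.9)²) = √(14496.160 + 1436.410) = 126.2 nmi
Minimum: N at 31.8 nmi.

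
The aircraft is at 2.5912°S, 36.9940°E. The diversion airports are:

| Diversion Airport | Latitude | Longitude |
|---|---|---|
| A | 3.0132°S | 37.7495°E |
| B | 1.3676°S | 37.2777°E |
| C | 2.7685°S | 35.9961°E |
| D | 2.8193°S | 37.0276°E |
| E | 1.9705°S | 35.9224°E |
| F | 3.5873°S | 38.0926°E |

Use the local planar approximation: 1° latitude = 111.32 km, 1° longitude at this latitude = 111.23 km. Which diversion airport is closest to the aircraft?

D

Distances from 2.5912°S, 36.9940°E:
A: 96.2736 km
B: 139.8187 km
C: 112.7375 km
D: 25.6657 km
E: 137.7735 km
F: 165.0086 km
Minimum: D at 25.6657 km.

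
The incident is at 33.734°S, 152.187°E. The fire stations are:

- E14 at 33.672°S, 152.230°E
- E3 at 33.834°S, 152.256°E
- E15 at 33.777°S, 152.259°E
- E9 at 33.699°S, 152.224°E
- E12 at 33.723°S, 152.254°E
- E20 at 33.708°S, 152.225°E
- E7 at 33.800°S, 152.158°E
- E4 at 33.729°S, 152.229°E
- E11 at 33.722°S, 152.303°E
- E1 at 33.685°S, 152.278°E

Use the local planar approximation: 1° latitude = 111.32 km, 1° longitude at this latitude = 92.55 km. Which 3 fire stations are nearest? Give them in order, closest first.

Distances from 33.734°S, 152.187°E:
E14: 7.967 km
E3: 12.834 km
E15: 8.205 km
E9: 5.187 km
E12: 6.321 km
E20: 4.555 km
E7: 7.822 km
E4: 3.927 km
E11: 10.819 km
E1: 10.034 km
Sorted: E4 (3.927 km) < E20 (4.555 km) < E9 (5.187 km) < E12 (6.321 km) < E7 (7.822 km) < …

E4, E20, E9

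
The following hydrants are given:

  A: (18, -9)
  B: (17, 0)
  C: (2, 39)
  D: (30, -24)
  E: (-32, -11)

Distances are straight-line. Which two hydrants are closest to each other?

Pairwise distances:
A–B: √((-1)² + (9)²) = √(1.000 + 81.000) = 9.1
A–D: √((12)² + (-15)²) = √(144.000 + 225.000) = 19.2
B–D: √((13)² + (-24)²) = √(169.000 + 576.000) = 27.3
B–C: √((-15)² + (39)²) = √(225.000 + 1521.000) = 41.8
A–E: √((-50)² + (-2)²) = √(2500.000 + 4.000) = 50.0
B–E: √((-49)² + (-11)²) = √(2401.000 + 121.000) = 50.2
A–C: √((-16)² + (48)²) = √(256.000 + 2304.000) = 50.6
C–E: √((-34)² + (-50)²) = √(1156.000 + 2500.000) = 60.5
D–E: √((-62)² + (13)²) = √(3844.000 + 169.000) = 63.3
C–D: √((28)² + (-63)²) = √(784.000 + 3969.000) = 68.9
Closest pair: A–B at 9.1.

A and B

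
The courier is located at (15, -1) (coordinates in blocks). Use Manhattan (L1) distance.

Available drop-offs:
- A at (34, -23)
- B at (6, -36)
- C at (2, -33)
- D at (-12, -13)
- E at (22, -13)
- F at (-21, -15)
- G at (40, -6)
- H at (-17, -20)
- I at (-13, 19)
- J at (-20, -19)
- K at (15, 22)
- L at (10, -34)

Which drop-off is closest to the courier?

E

Distances from (15, -1):
A: |19| + |-22| = 19 + 22 = 41 blocks
B: |-9| + |-35| = 9 + 35 = 44 blocks
C: |-13| + |-32| = 13 + 32 = 45 blocks
D: |-27| + |-12| = 27 + 12 = 39 blocks
E: |7| + |-12| = 7 + 12 = 19 blocks
F: |-36| + |-14| = 36 + 14 = 50 blocks
G: |25| + |-5| = 25 + 5 = 30 blocks
H: |-32| + |-19| = 32 + 19 = 51 blocks
I: |-28| + |20| = 28 + 20 = 48 blocks
J: |-35| + |-18| = 35 + 18 = 53 blocks
K: |0| + |23| = 0 + 23 = 23 blocks
L: |-5| + |-33| = 5 + 33 = 38 blocks
Minimum: E at 19 blocks.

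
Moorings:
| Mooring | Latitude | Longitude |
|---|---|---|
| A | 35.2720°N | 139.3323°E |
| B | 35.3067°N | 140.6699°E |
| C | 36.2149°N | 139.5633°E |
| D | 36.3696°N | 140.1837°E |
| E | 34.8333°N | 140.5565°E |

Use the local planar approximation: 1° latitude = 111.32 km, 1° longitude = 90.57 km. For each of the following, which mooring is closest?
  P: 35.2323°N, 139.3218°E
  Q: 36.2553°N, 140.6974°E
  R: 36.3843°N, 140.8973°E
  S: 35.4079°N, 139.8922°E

P at 35.2323°N, 139.3218°E:
  A: √((0.0397·111.32)² + (0.0105·90.57)²) = √(19.531132 + 0.904372) = 4.5206 km
  B: √((0.0744·111.32)² + (1.3481·90.57)²) = √(68.594969 + 14907.779238) = 122.3780 km
  C: √((0.9826·111.32)² + (0.2415·90.57)²) = √(11964.647690 + 478.413037) = 111.5485 km
  D: √((1.1373·111.32)² + (0.8619·90.57)²) = √(16028.632573 + 6093.720027) = 148.7358 km
  E: √((-0.3990·111.32)² + (1.2347·90.57)²) = √(1972.841462 + 12505.228502) = 120.3249 km
  → nearest: A (4.5206 km)
Q at 36.2553°N, 140.6974°E:
  A: √((-0.9833·111.32)² + (-1.3651·90.57)²) = √(11981.700888 + 15286.134227) = 165.1298 km
  B: √((-0.9486·111.32)² + (-0.0275·90.57)²) = √(11150.969706 + 6.203462) = 105.6275 km
  C: √((-0.0404·111.32)² + (-1.1341·90.57)²) = √(20.225959 + 10550.460998) = 102.8138 km
  D: √((0.1143·111.32)² + (-0.5137·90.57)²) = √(161.897020 + 2164.650903) = 48.2343 km
  E: √((-1.4220·111.32)² + (-0.1409·90.57)²) = √(25057.952873 + 162.851109) = 158.8106 km
  → nearest: D (48.2343 km)
R at 36.3843°N, 140.8973°E:
  A: √((-1.1123·111.32)² + (-1.5650·90.57)²) = √(15331.698485 + 20090.808738) = 188.2087 km
  B: √((-1.0776·111.32)² + (-0.2274·90.57)²) = √(14390.025408 + 424.179481) = 121.7136 km
  C: √((-0.1694·111.32)² + (-1.3340·90.57)²) = √(355.609379 + 14597.564223) = 122.2832 km
  D: √((-0.0147·111.32)² + (-0.7136·90.57)²) = √(2.677818 + 4177.134104) = 64.6515 km
  E: √((-1.5510·111.32)² + (-0.3408·90.57)²) = √(29810.550150 + 952.725759) = 175.3946 km
  → nearest: D (64.6515 km)
S at 35.4079°N, 139.8922°E:
  A: √((-0.1359·111.32)² + (-0.5599·90.57)²) = √(228.868123 + 2571.518603) = 52.9187 km
  B: √((-0.1012·111.32)² + (0.7777·90.57)²) = √(126.913383 + 4961.270808) = 71.3315 km
  C: √((0.8070·111.32)² + (-0.3289·90.57)²) = √(8070.370346 + 887.353124) = 94.6453 km
  D: √((0.9617·111.32)² + (0.2915·90.57)²) = √(11461.082202 + 697.020985) = 110.2638 km
  E: √((-0.5746·111.32)² + (0.6643·90.57)²) = √(4091.453678 + 3619.905560) = 87.8143 km
  → nearest: A (52.9187 km)

P→A; Q→D; R→D; S→A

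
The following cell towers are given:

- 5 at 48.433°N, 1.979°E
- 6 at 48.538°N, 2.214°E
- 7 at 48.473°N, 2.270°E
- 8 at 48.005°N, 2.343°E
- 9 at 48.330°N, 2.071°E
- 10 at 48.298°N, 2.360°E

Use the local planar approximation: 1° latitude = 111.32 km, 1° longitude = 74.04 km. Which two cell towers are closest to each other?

Pairwise distances:
5–6: 20.961 km
5–7: 22.001 km
5–8: 54.739 km
5–9: 13.337 km
5–10: 31.963 km
6–7: 8.340 km
6–8: 60.097 km
6–9: 25.460 km
6–10: 28.821 km
7–8: 52.377 km
7–9: 21.691 km
7–10: 20.589 km
8–9: 41.406 km
8–10: 32.641 km
9–10: 21.692 km
Closest pair: 6–7 at 8.340 km.

6 and 7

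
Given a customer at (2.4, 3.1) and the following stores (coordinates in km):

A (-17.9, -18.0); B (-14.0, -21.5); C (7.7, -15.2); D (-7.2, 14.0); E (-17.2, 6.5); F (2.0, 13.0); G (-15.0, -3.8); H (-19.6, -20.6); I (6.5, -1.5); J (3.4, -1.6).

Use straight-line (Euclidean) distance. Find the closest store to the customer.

J

Distances from (2.4, 3.1):
A: √((-20.3)² + (-21.1)²) = √(412.090 + 445.210) = 29.3 km
B: √((-16.4)² + (-24.6)²) = √(268.960 + 605.160) = 29.6 km
C: √((5.3)² + (-18.3)²) = √(28.090 + 334.890) = 19.1 km
D: √((-9.6)² + (10.9)²) = √(92.160 + 118.810) = 14.5 km
E: √((-19.6)² + (3.4)²) = √(384.160 + 11.560) = 19.9 km
F: √((-0.4)² + (9.9)²) = √(0.160 + 98.010) = 9.9 km
G: √((-17.4)² + (-6.9)²) = √(302.760 + 47.610) = 18.7 km
H: √((-22.0)² + (-23.7)²) = √(484.000 + 561.690) = 32.3 km
I: √((4.1)² + (-4.6)²) = √(16.810 + 21.160) = 6.2 km
J: √((1.0)² + (-4.7)²) = √(1.000 + 22.090) = 4.8 km
Minimum: J at 4.8 km.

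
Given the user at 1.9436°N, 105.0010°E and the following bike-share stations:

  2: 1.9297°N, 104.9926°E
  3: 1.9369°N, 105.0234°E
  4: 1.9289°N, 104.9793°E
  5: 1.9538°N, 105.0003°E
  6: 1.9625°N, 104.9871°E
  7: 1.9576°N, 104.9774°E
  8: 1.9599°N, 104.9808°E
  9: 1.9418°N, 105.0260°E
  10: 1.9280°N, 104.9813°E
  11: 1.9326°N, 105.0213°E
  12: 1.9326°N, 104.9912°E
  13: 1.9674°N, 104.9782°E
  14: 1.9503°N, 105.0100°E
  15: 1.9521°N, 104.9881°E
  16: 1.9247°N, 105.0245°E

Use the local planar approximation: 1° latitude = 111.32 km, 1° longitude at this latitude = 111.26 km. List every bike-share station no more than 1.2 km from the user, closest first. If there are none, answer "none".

5

Distances from 1.9436°N, 105.0010°E:
2: 1.8077 km
3: 2.6014 km
4: 2.9167 km
5: 1.1381 km
6: 2.6112 km
7: 3.0534 km
8: 2.8885 km
9: 2.7887 km
10: 2.7964 km
11: 2.5692 km
12: 1.6396 km
13: 3.6680 km
14: 1.2486 km
15: 1.7191 km
16: 3.3560 km
Threshold 1.2 km: 5 (1.1381 km) is within range.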